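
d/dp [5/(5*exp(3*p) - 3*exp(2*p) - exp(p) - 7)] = (-75*exp(2*p) + 30*exp(p) + 5)*exp(p)/(-5*exp(3*p) + 3*exp(2*p) + exp(p) + 7)^2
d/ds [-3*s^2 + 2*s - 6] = 2 - 6*s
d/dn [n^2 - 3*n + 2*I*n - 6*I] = 2*n - 3 + 2*I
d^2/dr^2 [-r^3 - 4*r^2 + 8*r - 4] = -6*r - 8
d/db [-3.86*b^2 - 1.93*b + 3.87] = -7.72*b - 1.93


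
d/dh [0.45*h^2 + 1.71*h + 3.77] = 0.9*h + 1.71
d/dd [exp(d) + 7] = exp(d)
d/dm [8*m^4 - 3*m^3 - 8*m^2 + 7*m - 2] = 32*m^3 - 9*m^2 - 16*m + 7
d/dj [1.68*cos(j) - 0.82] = -1.68*sin(j)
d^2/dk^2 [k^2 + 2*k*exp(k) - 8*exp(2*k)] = 2*k*exp(k) - 32*exp(2*k) + 4*exp(k) + 2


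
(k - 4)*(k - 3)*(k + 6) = k^3 - k^2 - 30*k + 72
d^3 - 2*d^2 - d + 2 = (d - 2)*(d - 1)*(d + 1)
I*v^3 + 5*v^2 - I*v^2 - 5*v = v*(v - 5*I)*(I*v - I)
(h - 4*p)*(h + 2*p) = h^2 - 2*h*p - 8*p^2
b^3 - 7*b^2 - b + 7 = (b - 7)*(b - 1)*(b + 1)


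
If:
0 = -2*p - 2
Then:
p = -1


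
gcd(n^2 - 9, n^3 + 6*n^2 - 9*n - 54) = n^2 - 9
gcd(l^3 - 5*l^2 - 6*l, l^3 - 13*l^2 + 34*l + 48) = l^2 - 5*l - 6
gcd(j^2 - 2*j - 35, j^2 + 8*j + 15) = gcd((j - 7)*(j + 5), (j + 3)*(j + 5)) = j + 5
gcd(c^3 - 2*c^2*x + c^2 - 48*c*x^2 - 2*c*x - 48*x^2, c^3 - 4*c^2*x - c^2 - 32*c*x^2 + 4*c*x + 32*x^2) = -c + 8*x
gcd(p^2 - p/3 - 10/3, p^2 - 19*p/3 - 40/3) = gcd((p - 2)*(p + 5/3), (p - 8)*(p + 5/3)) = p + 5/3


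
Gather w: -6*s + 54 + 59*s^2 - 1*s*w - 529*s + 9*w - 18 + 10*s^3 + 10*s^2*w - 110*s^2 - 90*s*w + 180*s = 10*s^3 - 51*s^2 - 355*s + w*(10*s^2 - 91*s + 9) + 36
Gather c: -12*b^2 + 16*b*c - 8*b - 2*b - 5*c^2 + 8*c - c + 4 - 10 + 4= -12*b^2 - 10*b - 5*c^2 + c*(16*b + 7) - 2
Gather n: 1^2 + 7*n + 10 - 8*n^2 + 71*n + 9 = -8*n^2 + 78*n + 20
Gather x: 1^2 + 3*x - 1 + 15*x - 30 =18*x - 30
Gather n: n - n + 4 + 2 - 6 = 0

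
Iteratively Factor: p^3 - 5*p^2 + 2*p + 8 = (p - 2)*(p^2 - 3*p - 4) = (p - 2)*(p + 1)*(p - 4)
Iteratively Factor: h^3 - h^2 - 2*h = (h - 2)*(h^2 + h) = (h - 2)*(h + 1)*(h)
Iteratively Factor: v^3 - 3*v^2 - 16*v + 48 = (v + 4)*(v^2 - 7*v + 12) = (v - 3)*(v + 4)*(v - 4)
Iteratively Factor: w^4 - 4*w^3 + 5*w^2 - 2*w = (w - 2)*(w^3 - 2*w^2 + w) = (w - 2)*(w - 1)*(w^2 - w) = (w - 2)*(w - 1)^2*(w)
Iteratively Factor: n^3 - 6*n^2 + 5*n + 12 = (n - 4)*(n^2 - 2*n - 3) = (n - 4)*(n - 3)*(n + 1)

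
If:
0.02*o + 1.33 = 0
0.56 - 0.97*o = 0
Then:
No Solution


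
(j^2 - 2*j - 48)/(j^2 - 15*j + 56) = (j + 6)/(j - 7)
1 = 1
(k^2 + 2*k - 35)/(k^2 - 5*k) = (k + 7)/k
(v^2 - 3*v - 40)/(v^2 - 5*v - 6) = (-v^2 + 3*v + 40)/(-v^2 + 5*v + 6)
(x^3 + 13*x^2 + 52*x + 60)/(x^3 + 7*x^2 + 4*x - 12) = (x + 5)/(x - 1)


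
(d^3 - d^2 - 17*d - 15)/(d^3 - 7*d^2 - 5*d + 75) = (d + 1)/(d - 5)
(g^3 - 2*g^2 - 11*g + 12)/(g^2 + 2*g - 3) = g - 4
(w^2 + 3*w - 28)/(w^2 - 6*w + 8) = (w + 7)/(w - 2)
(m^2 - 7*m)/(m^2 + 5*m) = (m - 7)/(m + 5)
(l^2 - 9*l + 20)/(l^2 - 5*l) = (l - 4)/l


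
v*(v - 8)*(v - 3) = v^3 - 11*v^2 + 24*v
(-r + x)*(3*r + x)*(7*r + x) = -21*r^3 + 11*r^2*x + 9*r*x^2 + x^3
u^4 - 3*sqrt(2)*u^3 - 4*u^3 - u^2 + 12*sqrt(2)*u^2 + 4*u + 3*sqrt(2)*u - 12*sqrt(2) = (u - 4)*(u - 1)*(u + 1)*(u - 3*sqrt(2))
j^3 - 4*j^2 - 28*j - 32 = (j - 8)*(j + 2)^2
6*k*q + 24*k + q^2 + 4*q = (6*k + q)*(q + 4)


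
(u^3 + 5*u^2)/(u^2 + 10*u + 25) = u^2/(u + 5)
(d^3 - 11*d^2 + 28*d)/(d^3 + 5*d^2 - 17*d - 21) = d*(d^2 - 11*d + 28)/(d^3 + 5*d^2 - 17*d - 21)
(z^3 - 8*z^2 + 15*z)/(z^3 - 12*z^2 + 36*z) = (z^2 - 8*z + 15)/(z^2 - 12*z + 36)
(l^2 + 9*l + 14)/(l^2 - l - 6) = (l + 7)/(l - 3)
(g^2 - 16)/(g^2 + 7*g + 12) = (g - 4)/(g + 3)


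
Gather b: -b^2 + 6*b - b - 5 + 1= -b^2 + 5*b - 4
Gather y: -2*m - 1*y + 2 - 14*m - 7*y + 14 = -16*m - 8*y + 16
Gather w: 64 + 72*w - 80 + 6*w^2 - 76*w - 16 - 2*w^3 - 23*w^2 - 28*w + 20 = -2*w^3 - 17*w^2 - 32*w - 12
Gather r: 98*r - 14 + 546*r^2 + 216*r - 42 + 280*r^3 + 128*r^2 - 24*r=280*r^3 + 674*r^2 + 290*r - 56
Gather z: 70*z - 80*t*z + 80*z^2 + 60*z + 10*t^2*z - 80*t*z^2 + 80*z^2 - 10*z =z^2*(160 - 80*t) + z*(10*t^2 - 80*t + 120)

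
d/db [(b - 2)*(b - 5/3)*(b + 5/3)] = 3*b^2 - 4*b - 25/9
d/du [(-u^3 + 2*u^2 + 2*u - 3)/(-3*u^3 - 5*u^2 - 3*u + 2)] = (11*u^4 + 18*u^3 - 29*u^2 - 22*u - 5)/(9*u^6 + 30*u^5 + 43*u^4 + 18*u^3 - 11*u^2 - 12*u + 4)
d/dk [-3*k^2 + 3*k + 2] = 3 - 6*k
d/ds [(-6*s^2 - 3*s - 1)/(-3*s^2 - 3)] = (-s^2 + 10*s/3 + 1)/(s^4 + 2*s^2 + 1)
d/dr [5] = 0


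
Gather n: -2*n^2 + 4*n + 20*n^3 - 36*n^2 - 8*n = 20*n^3 - 38*n^2 - 4*n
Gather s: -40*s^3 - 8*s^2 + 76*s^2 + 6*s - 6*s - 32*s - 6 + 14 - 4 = -40*s^3 + 68*s^2 - 32*s + 4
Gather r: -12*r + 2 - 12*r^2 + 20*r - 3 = -12*r^2 + 8*r - 1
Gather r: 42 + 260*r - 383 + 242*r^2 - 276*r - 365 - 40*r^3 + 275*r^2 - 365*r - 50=-40*r^3 + 517*r^2 - 381*r - 756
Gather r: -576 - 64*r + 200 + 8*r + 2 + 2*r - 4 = -54*r - 378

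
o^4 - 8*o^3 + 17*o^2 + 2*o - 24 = (o - 4)*(o - 3)*(o - 2)*(o + 1)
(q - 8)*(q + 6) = q^2 - 2*q - 48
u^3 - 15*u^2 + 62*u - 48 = (u - 8)*(u - 6)*(u - 1)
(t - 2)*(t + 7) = t^2 + 5*t - 14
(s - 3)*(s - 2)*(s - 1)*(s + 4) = s^4 - 2*s^3 - 13*s^2 + 38*s - 24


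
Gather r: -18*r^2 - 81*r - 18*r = -18*r^2 - 99*r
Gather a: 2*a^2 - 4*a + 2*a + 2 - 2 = 2*a^2 - 2*a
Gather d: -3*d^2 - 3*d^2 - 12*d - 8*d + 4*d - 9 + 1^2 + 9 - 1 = -6*d^2 - 16*d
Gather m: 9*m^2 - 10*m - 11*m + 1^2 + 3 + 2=9*m^2 - 21*m + 6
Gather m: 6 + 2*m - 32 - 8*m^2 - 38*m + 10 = -8*m^2 - 36*m - 16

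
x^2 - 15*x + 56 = (x - 8)*(x - 7)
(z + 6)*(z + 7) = z^2 + 13*z + 42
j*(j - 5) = j^2 - 5*j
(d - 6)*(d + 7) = d^2 + d - 42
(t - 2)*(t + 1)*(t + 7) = t^3 + 6*t^2 - 9*t - 14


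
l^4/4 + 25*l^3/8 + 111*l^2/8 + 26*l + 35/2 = (l/2 + 1)^2*(l + 7/2)*(l + 5)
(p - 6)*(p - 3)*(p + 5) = p^3 - 4*p^2 - 27*p + 90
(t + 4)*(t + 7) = t^2 + 11*t + 28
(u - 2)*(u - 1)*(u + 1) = u^3 - 2*u^2 - u + 2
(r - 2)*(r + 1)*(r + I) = r^3 - r^2 + I*r^2 - 2*r - I*r - 2*I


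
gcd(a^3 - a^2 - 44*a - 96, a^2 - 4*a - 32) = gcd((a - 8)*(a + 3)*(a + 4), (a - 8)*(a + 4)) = a^2 - 4*a - 32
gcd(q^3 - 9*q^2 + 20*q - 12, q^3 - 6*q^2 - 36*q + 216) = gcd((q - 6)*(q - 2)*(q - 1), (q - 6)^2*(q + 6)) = q - 6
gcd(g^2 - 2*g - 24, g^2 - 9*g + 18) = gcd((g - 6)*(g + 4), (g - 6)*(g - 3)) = g - 6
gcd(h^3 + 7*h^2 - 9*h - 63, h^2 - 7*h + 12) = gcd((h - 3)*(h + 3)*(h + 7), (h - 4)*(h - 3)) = h - 3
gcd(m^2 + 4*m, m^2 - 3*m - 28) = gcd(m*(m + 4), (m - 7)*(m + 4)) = m + 4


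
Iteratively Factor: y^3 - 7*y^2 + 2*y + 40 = (y + 2)*(y^2 - 9*y + 20) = (y - 4)*(y + 2)*(y - 5)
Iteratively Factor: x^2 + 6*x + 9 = (x + 3)*(x + 3)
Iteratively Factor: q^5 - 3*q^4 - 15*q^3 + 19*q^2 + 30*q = (q + 1)*(q^4 - 4*q^3 - 11*q^2 + 30*q) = (q - 5)*(q + 1)*(q^3 + q^2 - 6*q) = q*(q - 5)*(q + 1)*(q^2 + q - 6) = q*(q - 5)*(q + 1)*(q + 3)*(q - 2)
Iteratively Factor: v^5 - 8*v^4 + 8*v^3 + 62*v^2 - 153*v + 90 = (v - 5)*(v^4 - 3*v^3 - 7*v^2 + 27*v - 18) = (v - 5)*(v - 1)*(v^3 - 2*v^2 - 9*v + 18) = (v - 5)*(v - 2)*(v - 1)*(v^2 - 9) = (v - 5)*(v - 2)*(v - 1)*(v + 3)*(v - 3)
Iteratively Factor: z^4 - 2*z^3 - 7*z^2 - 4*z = (z - 4)*(z^3 + 2*z^2 + z) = (z - 4)*(z + 1)*(z^2 + z) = (z - 4)*(z + 1)^2*(z)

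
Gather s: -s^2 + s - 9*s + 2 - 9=-s^2 - 8*s - 7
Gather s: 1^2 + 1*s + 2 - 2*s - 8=-s - 5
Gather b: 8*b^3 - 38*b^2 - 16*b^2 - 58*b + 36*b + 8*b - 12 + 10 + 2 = 8*b^3 - 54*b^2 - 14*b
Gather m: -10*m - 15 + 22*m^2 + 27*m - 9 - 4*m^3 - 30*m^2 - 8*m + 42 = -4*m^3 - 8*m^2 + 9*m + 18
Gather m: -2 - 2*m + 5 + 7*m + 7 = 5*m + 10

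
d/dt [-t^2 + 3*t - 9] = 3 - 2*t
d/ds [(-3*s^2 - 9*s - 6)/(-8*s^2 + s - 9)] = 3*(-25*s^2 - 14*s + 29)/(64*s^4 - 16*s^3 + 145*s^2 - 18*s + 81)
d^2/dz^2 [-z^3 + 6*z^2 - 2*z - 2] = 12 - 6*z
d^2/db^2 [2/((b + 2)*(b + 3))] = 4*((b + 2)^2 + (b + 2)*(b + 3) + (b + 3)^2)/((b + 2)^3*(b + 3)^3)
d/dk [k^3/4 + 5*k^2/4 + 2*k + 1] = 3*k^2/4 + 5*k/2 + 2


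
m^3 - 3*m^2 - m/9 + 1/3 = (m - 3)*(m - 1/3)*(m + 1/3)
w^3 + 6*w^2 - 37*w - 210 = (w - 6)*(w + 5)*(w + 7)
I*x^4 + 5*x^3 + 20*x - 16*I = (x - 4*I)*(x - 2*I)*(x + 2*I)*(I*x + 1)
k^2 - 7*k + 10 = (k - 5)*(k - 2)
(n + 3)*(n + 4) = n^2 + 7*n + 12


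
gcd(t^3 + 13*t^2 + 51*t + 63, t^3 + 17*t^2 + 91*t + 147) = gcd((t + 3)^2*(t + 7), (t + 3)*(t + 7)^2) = t^2 + 10*t + 21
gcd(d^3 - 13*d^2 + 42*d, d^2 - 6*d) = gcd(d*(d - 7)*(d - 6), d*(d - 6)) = d^2 - 6*d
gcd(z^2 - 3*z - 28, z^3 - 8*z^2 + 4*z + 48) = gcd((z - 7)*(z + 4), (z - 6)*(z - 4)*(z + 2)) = 1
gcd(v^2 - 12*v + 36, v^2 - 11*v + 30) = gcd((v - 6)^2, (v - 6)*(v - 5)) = v - 6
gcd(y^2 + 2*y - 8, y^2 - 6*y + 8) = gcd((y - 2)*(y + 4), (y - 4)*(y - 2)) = y - 2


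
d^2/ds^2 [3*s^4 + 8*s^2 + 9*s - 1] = 36*s^2 + 16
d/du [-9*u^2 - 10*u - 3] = -18*u - 10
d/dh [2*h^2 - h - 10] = 4*h - 1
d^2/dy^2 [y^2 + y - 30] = 2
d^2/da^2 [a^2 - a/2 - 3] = 2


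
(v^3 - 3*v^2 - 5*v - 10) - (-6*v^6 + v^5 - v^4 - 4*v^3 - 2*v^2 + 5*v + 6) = 6*v^6 - v^5 + v^4 + 5*v^3 - v^2 - 10*v - 16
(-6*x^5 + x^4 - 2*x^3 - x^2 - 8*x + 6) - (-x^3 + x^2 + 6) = -6*x^5 + x^4 - x^3 - 2*x^2 - 8*x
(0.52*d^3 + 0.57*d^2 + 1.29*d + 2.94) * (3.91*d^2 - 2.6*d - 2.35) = 2.0332*d^5 + 0.8767*d^4 + 2.3399*d^3 + 6.8019*d^2 - 10.6755*d - 6.909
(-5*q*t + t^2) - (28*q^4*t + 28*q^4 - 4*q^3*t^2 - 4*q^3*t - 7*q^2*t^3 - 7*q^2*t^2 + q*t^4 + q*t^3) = -28*q^4*t - 28*q^4 + 4*q^3*t^2 + 4*q^3*t + 7*q^2*t^3 + 7*q^2*t^2 - q*t^4 - q*t^3 - 5*q*t + t^2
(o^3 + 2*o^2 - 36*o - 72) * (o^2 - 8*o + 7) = o^5 - 6*o^4 - 45*o^3 + 230*o^2 + 324*o - 504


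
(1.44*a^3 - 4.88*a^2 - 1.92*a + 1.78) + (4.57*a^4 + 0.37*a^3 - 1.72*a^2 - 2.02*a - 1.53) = 4.57*a^4 + 1.81*a^3 - 6.6*a^2 - 3.94*a + 0.25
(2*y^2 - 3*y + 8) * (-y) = -2*y^3 + 3*y^2 - 8*y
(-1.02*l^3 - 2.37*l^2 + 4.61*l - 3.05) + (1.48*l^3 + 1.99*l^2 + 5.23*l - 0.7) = 0.46*l^3 - 0.38*l^2 + 9.84*l - 3.75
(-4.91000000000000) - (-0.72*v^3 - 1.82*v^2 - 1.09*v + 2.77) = 0.72*v^3 + 1.82*v^2 + 1.09*v - 7.68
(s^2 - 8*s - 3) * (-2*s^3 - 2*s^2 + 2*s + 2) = -2*s^5 + 14*s^4 + 24*s^3 - 8*s^2 - 22*s - 6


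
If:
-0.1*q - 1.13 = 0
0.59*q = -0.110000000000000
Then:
No Solution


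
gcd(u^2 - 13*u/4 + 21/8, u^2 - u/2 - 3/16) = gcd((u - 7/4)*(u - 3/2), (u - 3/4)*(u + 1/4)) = 1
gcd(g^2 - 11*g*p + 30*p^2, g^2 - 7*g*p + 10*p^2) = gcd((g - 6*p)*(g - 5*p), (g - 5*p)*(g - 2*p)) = -g + 5*p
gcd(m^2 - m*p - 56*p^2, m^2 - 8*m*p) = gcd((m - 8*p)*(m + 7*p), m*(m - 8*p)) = -m + 8*p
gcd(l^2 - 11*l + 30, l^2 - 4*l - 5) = l - 5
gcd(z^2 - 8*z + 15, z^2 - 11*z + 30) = z - 5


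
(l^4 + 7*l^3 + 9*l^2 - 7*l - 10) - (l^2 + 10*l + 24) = l^4 + 7*l^3 + 8*l^2 - 17*l - 34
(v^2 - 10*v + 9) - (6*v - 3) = v^2 - 16*v + 12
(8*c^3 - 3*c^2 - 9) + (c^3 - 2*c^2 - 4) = 9*c^3 - 5*c^2 - 13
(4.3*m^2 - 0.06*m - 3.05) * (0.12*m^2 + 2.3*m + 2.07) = 0.516*m^4 + 9.8828*m^3 + 8.397*m^2 - 7.1392*m - 6.3135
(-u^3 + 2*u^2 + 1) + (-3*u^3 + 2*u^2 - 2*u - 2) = -4*u^3 + 4*u^2 - 2*u - 1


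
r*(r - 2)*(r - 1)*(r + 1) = r^4 - 2*r^3 - r^2 + 2*r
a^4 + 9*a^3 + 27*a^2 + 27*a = a*(a + 3)^3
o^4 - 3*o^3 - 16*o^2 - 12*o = o*(o - 6)*(o + 1)*(o + 2)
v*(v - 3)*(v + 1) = v^3 - 2*v^2 - 3*v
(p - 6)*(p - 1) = p^2 - 7*p + 6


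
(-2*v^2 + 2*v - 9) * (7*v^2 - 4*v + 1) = -14*v^4 + 22*v^3 - 73*v^2 + 38*v - 9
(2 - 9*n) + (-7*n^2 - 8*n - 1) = -7*n^2 - 17*n + 1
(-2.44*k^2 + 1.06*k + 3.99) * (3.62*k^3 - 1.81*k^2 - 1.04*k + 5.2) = -8.8328*k^5 + 8.2536*k^4 + 15.0628*k^3 - 21.0123*k^2 + 1.3624*k + 20.748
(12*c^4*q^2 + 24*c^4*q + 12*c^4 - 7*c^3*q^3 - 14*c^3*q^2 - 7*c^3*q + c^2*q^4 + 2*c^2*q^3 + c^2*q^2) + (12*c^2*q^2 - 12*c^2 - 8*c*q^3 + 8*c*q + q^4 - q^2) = 12*c^4*q^2 + 24*c^4*q + 12*c^4 - 7*c^3*q^3 - 14*c^3*q^2 - 7*c^3*q + c^2*q^4 + 2*c^2*q^3 + 13*c^2*q^2 - 12*c^2 - 8*c*q^3 + 8*c*q + q^4 - q^2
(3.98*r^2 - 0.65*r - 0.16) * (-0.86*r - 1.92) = -3.4228*r^3 - 7.0826*r^2 + 1.3856*r + 0.3072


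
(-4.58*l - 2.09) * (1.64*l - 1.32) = -7.5112*l^2 + 2.618*l + 2.7588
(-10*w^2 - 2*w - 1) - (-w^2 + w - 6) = -9*w^2 - 3*w + 5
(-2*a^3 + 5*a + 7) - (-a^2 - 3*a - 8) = -2*a^3 + a^2 + 8*a + 15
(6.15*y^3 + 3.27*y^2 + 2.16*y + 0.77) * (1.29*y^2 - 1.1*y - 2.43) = 7.9335*y^5 - 2.5467*y^4 - 15.7551*y^3 - 9.3288*y^2 - 6.0958*y - 1.8711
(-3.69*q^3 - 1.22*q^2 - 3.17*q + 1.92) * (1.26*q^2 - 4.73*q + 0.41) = -4.6494*q^5 + 15.9165*q^4 + 0.263500000000001*q^3 + 16.9131*q^2 - 10.3813*q + 0.7872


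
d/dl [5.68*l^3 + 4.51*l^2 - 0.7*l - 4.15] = 17.04*l^2 + 9.02*l - 0.7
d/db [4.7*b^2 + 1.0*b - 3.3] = 9.4*b + 1.0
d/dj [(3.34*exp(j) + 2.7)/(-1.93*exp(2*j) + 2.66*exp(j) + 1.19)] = (6.4462*exp(2*j) + 10.422*exp(j) - 3.2074)*exp(j)/(3.7249*exp(4*j) - 10.2676*exp(3*j) + 2.4822*exp(2*j) + 6.3308*exp(j) + 1.4161)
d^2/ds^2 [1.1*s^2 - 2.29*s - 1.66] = 2.20000000000000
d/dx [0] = 0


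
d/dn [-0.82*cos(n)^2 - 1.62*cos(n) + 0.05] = (1.64*cos(n) + 1.62)*sin(n)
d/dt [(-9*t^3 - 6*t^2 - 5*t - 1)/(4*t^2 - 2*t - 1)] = (-36*t^4 + 36*t^3 + 59*t^2 + 20*t + 3)/(16*t^4 - 16*t^3 - 4*t^2 + 4*t + 1)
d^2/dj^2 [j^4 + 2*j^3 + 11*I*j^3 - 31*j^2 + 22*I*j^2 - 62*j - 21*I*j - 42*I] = 12*j^2 + j*(12 + 66*I) - 62 + 44*I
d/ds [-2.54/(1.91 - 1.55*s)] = -3.937/(1.55*s - 1.91)^2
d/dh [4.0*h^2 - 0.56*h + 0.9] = 8.0*h - 0.56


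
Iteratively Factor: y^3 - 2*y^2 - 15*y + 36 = (y - 3)*(y^2 + y - 12) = (y - 3)*(y + 4)*(y - 3)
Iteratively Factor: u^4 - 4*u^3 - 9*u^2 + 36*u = (u + 3)*(u^3 - 7*u^2 + 12*u) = (u - 4)*(u + 3)*(u^2 - 3*u) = (u - 4)*(u - 3)*(u + 3)*(u)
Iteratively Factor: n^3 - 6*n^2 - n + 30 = (n - 5)*(n^2 - n - 6) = (n - 5)*(n - 3)*(n + 2)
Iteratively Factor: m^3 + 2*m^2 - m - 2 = (m + 2)*(m^2 - 1) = (m + 1)*(m + 2)*(m - 1)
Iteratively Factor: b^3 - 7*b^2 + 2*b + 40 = (b + 2)*(b^2 - 9*b + 20) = (b - 4)*(b + 2)*(b - 5)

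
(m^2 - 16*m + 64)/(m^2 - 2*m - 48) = (m - 8)/(m + 6)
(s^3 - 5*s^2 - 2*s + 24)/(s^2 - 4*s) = s - 1 - 6/s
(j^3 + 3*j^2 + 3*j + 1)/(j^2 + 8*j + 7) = (j^2 + 2*j + 1)/(j + 7)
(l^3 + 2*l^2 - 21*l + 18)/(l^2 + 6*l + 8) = (l^3 + 2*l^2 - 21*l + 18)/(l^2 + 6*l + 8)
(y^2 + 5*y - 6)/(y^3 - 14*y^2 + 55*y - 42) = (y + 6)/(y^2 - 13*y + 42)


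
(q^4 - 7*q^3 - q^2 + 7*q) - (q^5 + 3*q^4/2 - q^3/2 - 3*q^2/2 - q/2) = -q^5 - q^4/2 - 13*q^3/2 + q^2/2 + 15*q/2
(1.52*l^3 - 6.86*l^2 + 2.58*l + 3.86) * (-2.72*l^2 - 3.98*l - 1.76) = -4.1344*l^5 + 12.6096*l^4 + 17.61*l^3 - 8.694*l^2 - 19.9036*l - 6.7936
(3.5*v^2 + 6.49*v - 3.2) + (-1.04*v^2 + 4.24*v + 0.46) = 2.46*v^2 + 10.73*v - 2.74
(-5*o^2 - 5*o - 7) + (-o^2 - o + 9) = -6*o^2 - 6*o + 2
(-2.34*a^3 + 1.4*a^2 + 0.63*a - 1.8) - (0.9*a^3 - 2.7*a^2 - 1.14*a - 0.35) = -3.24*a^3 + 4.1*a^2 + 1.77*a - 1.45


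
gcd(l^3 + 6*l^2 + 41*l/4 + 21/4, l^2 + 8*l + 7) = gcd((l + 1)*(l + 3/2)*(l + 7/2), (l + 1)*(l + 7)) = l + 1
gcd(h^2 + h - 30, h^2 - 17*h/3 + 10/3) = h - 5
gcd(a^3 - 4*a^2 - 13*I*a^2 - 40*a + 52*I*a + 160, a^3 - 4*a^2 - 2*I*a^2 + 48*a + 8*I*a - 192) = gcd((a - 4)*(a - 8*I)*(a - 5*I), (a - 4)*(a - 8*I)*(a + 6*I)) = a^2 + a*(-4 - 8*I) + 32*I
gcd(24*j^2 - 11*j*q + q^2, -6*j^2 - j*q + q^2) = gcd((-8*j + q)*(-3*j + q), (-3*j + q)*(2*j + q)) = -3*j + q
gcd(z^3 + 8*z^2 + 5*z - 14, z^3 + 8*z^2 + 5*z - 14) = z^3 + 8*z^2 + 5*z - 14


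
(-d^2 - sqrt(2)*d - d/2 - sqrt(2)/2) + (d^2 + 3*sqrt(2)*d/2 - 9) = -d/2 + sqrt(2)*d/2 - 9 - sqrt(2)/2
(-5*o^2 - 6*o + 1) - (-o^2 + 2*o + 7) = -4*o^2 - 8*o - 6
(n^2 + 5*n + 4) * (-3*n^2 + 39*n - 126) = -3*n^4 + 24*n^3 + 57*n^2 - 474*n - 504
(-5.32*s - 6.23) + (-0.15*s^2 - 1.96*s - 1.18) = -0.15*s^2 - 7.28*s - 7.41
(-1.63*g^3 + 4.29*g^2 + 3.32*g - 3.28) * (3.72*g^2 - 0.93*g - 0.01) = -6.0636*g^5 + 17.4747*g^4 + 8.377*g^3 - 15.3321*g^2 + 3.0172*g + 0.0328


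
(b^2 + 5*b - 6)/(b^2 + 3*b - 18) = (b - 1)/(b - 3)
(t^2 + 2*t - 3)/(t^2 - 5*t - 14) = (-t^2 - 2*t + 3)/(-t^2 + 5*t + 14)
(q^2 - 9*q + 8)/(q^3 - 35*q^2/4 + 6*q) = 4*(q - 1)/(q*(4*q - 3))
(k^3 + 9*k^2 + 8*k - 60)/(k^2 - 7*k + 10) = (k^2 + 11*k + 30)/(k - 5)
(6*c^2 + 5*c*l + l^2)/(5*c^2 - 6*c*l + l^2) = (6*c^2 + 5*c*l + l^2)/(5*c^2 - 6*c*l + l^2)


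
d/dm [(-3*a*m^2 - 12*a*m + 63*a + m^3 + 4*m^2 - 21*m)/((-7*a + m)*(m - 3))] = (21*a^2 - 14*a*m - 28*a + m^2)/(49*a^2 - 14*a*m + m^2)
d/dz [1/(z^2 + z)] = (-2*z - 1)/(z^2*(z + 1)^2)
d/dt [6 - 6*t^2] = -12*t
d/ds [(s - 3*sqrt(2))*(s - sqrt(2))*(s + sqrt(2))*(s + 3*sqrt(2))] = 4*s*(s^2 - 10)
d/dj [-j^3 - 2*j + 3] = -3*j^2 - 2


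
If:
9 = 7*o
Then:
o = 9/7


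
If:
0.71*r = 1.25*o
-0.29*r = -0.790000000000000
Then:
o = 1.55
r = 2.72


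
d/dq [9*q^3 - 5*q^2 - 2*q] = 27*q^2 - 10*q - 2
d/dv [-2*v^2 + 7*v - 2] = 7 - 4*v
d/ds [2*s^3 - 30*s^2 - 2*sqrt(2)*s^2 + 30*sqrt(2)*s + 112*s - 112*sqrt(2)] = 6*s^2 - 60*s - 4*sqrt(2)*s + 30*sqrt(2) + 112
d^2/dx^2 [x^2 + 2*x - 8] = 2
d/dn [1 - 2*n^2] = -4*n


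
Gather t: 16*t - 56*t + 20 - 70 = -40*t - 50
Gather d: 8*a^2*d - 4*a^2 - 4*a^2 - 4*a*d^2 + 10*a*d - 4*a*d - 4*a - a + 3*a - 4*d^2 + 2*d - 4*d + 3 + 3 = -8*a^2 - 2*a + d^2*(-4*a - 4) + d*(8*a^2 + 6*a - 2) + 6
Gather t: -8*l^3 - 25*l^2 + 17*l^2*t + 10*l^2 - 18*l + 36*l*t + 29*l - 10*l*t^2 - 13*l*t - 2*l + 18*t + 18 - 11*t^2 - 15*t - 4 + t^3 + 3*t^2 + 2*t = -8*l^3 - 15*l^2 + 9*l + t^3 + t^2*(-10*l - 8) + t*(17*l^2 + 23*l + 5) + 14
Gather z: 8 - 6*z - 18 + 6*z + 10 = 0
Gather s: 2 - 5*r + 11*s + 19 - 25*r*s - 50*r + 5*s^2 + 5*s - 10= -55*r + 5*s^2 + s*(16 - 25*r) + 11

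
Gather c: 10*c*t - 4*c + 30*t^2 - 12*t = c*(10*t - 4) + 30*t^2 - 12*t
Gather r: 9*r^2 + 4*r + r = 9*r^2 + 5*r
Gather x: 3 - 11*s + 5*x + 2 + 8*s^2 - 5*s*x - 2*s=8*s^2 - 13*s + x*(5 - 5*s) + 5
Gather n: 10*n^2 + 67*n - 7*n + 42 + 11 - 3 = 10*n^2 + 60*n + 50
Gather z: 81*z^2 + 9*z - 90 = 81*z^2 + 9*z - 90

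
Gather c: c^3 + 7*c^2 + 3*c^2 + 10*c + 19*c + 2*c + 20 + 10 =c^3 + 10*c^2 + 31*c + 30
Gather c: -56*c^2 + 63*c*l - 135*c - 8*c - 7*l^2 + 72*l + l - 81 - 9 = -56*c^2 + c*(63*l - 143) - 7*l^2 + 73*l - 90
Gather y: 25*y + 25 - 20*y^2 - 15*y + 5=-20*y^2 + 10*y + 30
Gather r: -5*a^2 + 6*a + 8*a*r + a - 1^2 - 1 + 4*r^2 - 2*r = -5*a^2 + 7*a + 4*r^2 + r*(8*a - 2) - 2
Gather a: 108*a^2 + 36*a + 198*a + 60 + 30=108*a^2 + 234*a + 90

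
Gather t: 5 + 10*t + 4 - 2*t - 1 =8*t + 8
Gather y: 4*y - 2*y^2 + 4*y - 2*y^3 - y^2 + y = -2*y^3 - 3*y^2 + 9*y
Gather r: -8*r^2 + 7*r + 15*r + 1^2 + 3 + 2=-8*r^2 + 22*r + 6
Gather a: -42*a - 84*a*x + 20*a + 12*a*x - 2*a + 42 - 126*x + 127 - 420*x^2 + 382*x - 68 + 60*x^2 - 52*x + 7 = a*(-72*x - 24) - 360*x^2 + 204*x + 108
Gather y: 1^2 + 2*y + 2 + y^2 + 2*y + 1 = y^2 + 4*y + 4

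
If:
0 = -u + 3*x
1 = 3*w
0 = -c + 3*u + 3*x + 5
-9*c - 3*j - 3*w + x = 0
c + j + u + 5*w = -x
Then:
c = -17/59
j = 68/177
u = -78/59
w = 1/3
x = -26/59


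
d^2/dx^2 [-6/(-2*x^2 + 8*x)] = 6*(-x*(x - 4) + 4*(x - 2)^2)/(x^3*(x - 4)^3)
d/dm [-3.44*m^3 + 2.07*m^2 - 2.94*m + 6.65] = -10.32*m^2 + 4.14*m - 2.94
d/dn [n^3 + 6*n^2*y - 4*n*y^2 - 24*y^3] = 3*n^2 + 12*n*y - 4*y^2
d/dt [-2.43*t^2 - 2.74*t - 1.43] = -4.86*t - 2.74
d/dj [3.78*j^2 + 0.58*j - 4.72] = 7.56*j + 0.58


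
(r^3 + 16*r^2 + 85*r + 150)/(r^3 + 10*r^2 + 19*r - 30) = (r + 5)/(r - 1)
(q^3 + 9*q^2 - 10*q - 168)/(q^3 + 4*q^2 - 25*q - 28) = (q + 6)/(q + 1)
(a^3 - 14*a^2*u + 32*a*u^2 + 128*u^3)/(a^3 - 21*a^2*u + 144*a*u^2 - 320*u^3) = (-a - 2*u)/(-a + 5*u)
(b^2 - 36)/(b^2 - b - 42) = (b - 6)/(b - 7)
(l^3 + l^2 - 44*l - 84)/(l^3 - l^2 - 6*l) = (l^2 - l - 42)/(l*(l - 3))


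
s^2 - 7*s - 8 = (s - 8)*(s + 1)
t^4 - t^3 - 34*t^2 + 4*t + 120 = (t - 6)*(t - 2)*(t + 2)*(t + 5)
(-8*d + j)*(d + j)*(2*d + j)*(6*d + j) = -96*d^4 - 148*d^3*j - 52*d^2*j^2 + d*j^3 + j^4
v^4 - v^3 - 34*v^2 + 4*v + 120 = (v - 6)*(v - 2)*(v + 2)*(v + 5)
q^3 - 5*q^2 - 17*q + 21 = (q - 7)*(q - 1)*(q + 3)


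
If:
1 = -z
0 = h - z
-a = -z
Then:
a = -1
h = -1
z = -1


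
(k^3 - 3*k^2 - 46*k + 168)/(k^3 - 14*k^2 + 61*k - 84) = (k^2 + k - 42)/(k^2 - 10*k + 21)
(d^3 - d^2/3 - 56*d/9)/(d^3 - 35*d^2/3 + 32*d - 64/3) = d*(3*d + 7)/(3*(d^2 - 9*d + 8))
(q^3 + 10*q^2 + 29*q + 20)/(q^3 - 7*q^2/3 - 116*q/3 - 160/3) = 3*(q^2 + 6*q + 5)/(3*q^2 - 19*q - 40)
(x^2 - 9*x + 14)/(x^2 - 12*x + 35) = (x - 2)/(x - 5)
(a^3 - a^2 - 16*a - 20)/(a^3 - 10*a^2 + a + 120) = (a^2 + 4*a + 4)/(a^2 - 5*a - 24)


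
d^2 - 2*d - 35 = (d - 7)*(d + 5)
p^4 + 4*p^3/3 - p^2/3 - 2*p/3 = p*(p - 2/3)*(p + 1)^2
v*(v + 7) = v^2 + 7*v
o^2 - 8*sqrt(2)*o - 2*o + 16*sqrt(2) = (o - 2)*(o - 8*sqrt(2))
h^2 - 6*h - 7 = (h - 7)*(h + 1)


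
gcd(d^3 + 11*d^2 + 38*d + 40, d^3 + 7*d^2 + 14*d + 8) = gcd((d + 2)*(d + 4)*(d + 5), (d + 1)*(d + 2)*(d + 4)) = d^2 + 6*d + 8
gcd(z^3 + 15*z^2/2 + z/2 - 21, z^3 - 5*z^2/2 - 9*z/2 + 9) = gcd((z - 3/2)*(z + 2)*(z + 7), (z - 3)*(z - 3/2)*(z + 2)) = z^2 + z/2 - 3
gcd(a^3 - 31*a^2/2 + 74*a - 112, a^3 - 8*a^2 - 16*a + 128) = a^2 - 12*a + 32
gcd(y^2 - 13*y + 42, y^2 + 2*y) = 1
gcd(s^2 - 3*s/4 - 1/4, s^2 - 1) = s - 1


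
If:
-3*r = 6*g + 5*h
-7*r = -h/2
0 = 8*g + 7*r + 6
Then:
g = -219/271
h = 252/271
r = 18/271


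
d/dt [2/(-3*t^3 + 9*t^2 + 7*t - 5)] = 2*(9*t^2 - 18*t - 7)/(3*t^3 - 9*t^2 - 7*t + 5)^2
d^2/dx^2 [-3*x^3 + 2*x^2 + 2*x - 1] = 4 - 18*x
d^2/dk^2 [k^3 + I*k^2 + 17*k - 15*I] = 6*k + 2*I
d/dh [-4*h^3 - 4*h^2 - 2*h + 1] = -12*h^2 - 8*h - 2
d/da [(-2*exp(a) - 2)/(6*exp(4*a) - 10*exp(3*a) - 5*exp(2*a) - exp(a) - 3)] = 2*(-(exp(a) + 1)*(-24*exp(3*a) + 30*exp(2*a) + 10*exp(a) + 1) - 6*exp(4*a) + 10*exp(3*a) + 5*exp(2*a) + exp(a) + 3)*exp(a)/(-6*exp(4*a) + 10*exp(3*a) + 5*exp(2*a) + exp(a) + 3)^2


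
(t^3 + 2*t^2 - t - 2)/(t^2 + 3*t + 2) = t - 1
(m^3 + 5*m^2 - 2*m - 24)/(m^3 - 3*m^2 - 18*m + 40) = (m + 3)/(m - 5)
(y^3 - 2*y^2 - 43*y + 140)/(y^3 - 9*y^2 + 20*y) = (y + 7)/y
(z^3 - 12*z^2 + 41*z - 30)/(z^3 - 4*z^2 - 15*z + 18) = (z - 5)/(z + 3)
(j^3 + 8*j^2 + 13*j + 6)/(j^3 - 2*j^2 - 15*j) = (j^3 + 8*j^2 + 13*j + 6)/(j*(j^2 - 2*j - 15))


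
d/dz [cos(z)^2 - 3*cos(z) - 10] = (3 - 2*cos(z))*sin(z)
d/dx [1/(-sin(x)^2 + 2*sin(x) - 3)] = 2*(sin(x) - 1)*cos(x)/(sin(x)^2 - 2*sin(x) + 3)^2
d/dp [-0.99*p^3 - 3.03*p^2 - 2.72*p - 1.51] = -2.97*p^2 - 6.06*p - 2.72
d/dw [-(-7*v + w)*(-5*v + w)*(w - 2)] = -35*v^2 + 24*v*w - 24*v - 3*w^2 + 4*w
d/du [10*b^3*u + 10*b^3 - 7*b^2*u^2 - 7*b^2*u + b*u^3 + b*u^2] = b*(10*b^2 - 14*b*u - 7*b + 3*u^2 + 2*u)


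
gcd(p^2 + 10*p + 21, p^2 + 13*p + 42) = p + 7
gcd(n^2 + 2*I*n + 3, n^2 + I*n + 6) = n + 3*I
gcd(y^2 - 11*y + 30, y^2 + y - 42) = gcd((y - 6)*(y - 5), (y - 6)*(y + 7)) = y - 6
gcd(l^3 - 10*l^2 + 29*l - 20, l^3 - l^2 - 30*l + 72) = l - 4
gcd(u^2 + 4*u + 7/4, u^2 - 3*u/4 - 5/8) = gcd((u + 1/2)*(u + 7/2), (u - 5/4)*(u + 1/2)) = u + 1/2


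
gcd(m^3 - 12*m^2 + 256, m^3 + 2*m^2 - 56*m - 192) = m^2 - 4*m - 32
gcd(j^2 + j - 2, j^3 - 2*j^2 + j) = j - 1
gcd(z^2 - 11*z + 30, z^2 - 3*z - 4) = 1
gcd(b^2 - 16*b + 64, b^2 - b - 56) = b - 8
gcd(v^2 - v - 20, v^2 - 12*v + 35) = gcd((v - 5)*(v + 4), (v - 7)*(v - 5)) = v - 5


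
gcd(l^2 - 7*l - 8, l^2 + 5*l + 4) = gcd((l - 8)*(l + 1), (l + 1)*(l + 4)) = l + 1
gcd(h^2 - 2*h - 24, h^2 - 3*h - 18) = h - 6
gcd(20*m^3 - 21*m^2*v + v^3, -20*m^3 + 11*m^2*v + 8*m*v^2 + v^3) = -5*m^2 + 4*m*v + v^2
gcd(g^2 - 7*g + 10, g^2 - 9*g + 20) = g - 5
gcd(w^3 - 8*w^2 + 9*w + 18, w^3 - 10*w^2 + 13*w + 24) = w^2 - 2*w - 3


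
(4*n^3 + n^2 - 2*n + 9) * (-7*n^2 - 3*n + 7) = -28*n^5 - 19*n^4 + 39*n^3 - 50*n^2 - 41*n + 63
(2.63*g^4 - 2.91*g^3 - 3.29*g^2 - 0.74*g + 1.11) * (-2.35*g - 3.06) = -6.1805*g^5 - 1.2093*g^4 + 16.6361*g^3 + 11.8064*g^2 - 0.3441*g - 3.3966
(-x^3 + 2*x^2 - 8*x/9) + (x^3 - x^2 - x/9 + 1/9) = x^2 - x + 1/9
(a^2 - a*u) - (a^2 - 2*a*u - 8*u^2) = a*u + 8*u^2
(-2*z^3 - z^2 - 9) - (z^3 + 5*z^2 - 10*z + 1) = -3*z^3 - 6*z^2 + 10*z - 10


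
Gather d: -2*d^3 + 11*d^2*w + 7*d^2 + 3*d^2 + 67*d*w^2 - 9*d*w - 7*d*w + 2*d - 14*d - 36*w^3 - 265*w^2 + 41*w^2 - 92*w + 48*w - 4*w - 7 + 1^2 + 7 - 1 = -2*d^3 + d^2*(11*w + 10) + d*(67*w^2 - 16*w - 12) - 36*w^3 - 224*w^2 - 48*w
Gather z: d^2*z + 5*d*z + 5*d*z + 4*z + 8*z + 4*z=z*(d^2 + 10*d + 16)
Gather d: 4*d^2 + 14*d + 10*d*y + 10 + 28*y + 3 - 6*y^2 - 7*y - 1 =4*d^2 + d*(10*y + 14) - 6*y^2 + 21*y + 12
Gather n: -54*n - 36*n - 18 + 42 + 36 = 60 - 90*n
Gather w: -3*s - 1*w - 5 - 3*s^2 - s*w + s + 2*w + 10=-3*s^2 - 2*s + w*(1 - s) + 5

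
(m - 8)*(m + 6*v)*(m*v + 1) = m^3*v + 6*m^2*v^2 - 8*m^2*v + m^2 - 48*m*v^2 + 6*m*v - 8*m - 48*v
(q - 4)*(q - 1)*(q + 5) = q^3 - 21*q + 20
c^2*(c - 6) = c^3 - 6*c^2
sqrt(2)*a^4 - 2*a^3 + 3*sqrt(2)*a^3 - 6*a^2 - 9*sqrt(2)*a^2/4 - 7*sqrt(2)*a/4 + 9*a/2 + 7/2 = (a - 1)*(a + 7/2)*(a - sqrt(2))*(sqrt(2)*a + sqrt(2)/2)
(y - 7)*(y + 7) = y^2 - 49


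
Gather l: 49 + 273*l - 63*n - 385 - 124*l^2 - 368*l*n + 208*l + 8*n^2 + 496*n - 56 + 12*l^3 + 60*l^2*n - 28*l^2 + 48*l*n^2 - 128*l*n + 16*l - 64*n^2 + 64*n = 12*l^3 + l^2*(60*n - 152) + l*(48*n^2 - 496*n + 497) - 56*n^2 + 497*n - 392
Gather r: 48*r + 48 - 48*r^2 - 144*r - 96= -48*r^2 - 96*r - 48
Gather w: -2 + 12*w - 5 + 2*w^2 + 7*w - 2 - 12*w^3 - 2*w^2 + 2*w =-12*w^3 + 21*w - 9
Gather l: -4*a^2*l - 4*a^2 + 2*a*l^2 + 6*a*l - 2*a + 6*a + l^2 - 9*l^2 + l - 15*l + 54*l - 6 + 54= -4*a^2 + 4*a + l^2*(2*a - 8) + l*(-4*a^2 + 6*a + 40) + 48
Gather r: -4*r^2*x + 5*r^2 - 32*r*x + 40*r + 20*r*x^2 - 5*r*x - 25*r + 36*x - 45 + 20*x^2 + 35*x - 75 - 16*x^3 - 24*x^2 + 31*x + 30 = r^2*(5 - 4*x) + r*(20*x^2 - 37*x + 15) - 16*x^3 - 4*x^2 + 102*x - 90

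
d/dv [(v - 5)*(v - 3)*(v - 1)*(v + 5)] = 4*v^3 - 12*v^2 - 44*v + 100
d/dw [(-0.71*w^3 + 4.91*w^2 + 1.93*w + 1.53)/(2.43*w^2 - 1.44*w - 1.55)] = (-1.7253*w^4 + 2.0448*w^3 - 8.4588*w^2 - 22.6568*w - 0.7883)/(5.9049*w^4 - 6.9984*w^3 - 5.4594*w^2 + 4.464*w + 2.4025)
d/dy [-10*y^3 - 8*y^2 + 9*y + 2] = -30*y^2 - 16*y + 9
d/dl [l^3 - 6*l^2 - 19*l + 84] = 3*l^2 - 12*l - 19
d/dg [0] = 0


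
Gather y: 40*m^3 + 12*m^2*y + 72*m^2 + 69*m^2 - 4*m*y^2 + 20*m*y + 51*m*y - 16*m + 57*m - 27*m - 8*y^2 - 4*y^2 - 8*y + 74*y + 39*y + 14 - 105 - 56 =40*m^3 + 141*m^2 + 14*m + y^2*(-4*m - 12) + y*(12*m^2 + 71*m + 105) - 147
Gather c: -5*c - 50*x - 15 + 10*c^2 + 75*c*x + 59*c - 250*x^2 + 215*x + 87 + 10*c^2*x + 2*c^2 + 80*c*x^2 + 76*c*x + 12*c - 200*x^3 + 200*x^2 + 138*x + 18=c^2*(10*x + 12) + c*(80*x^2 + 151*x + 66) - 200*x^3 - 50*x^2 + 303*x + 90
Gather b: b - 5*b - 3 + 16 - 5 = 8 - 4*b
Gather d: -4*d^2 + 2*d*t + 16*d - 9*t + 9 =-4*d^2 + d*(2*t + 16) - 9*t + 9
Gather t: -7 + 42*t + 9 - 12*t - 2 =30*t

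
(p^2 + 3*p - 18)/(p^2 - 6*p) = (p^2 + 3*p - 18)/(p*(p - 6))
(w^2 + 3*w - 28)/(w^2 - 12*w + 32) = (w + 7)/(w - 8)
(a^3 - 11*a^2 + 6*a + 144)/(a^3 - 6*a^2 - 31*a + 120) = (a^2 - 3*a - 18)/(a^2 + 2*a - 15)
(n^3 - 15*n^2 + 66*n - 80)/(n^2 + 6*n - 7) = (n^3 - 15*n^2 + 66*n - 80)/(n^2 + 6*n - 7)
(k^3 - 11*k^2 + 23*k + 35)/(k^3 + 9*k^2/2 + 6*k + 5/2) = 2*(k^2 - 12*k + 35)/(2*k^2 + 7*k + 5)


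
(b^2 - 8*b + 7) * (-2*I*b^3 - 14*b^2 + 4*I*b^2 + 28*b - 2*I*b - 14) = -2*I*b^5 - 14*b^4 + 20*I*b^4 + 140*b^3 - 48*I*b^3 - 336*b^2 + 44*I*b^2 + 308*b - 14*I*b - 98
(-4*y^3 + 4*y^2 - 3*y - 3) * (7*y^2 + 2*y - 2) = -28*y^5 + 20*y^4 - 5*y^3 - 35*y^2 + 6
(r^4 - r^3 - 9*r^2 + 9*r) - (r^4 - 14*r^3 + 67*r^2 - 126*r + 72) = 13*r^3 - 76*r^2 + 135*r - 72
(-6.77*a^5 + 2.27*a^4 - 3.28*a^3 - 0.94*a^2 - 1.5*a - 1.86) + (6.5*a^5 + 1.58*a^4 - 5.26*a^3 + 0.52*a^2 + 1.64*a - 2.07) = -0.27*a^5 + 3.85*a^4 - 8.54*a^3 - 0.42*a^2 + 0.14*a - 3.93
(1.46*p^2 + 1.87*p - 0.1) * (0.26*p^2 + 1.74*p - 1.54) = 0.3796*p^4 + 3.0266*p^3 + 0.9794*p^2 - 3.0538*p + 0.154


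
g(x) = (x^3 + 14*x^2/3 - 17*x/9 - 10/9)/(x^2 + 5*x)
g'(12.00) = 1.00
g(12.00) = 11.65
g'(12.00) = 1.00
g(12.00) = 11.65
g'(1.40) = 1.11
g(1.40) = 0.91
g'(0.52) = 1.82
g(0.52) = -0.24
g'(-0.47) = 2.01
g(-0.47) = -0.33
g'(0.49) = 1.93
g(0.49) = -0.30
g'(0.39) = 2.46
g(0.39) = -0.51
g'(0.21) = 6.04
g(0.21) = -1.18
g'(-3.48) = 1.02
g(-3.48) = -3.75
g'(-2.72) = 1.03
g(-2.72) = -2.97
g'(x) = (-2*x - 5)*(x^3 + 14*x^2/3 - 17*x/9 - 10/9)/(x^2 + 5*x)^2 + (3*x^2 + 28*x/3 - 17/9)/(x^2 + 5*x) = 1 + 2/(9*x^2)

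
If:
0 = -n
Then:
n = 0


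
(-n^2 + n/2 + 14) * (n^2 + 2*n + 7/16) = -n^4 - 3*n^3/2 + 233*n^2/16 + 903*n/32 + 49/8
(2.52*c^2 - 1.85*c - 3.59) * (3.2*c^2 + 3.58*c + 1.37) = 8.064*c^4 + 3.1016*c^3 - 14.6586*c^2 - 15.3867*c - 4.9183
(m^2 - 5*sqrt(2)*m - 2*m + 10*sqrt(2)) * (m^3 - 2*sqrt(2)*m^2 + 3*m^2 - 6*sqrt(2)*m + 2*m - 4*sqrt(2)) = m^5 - 7*sqrt(2)*m^4 + m^4 - 7*sqrt(2)*m^3 + 16*m^3 + 16*m^2 + 28*sqrt(2)*m^2 - 80*m + 28*sqrt(2)*m - 80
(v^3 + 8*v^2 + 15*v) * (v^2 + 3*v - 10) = v^5 + 11*v^4 + 29*v^3 - 35*v^2 - 150*v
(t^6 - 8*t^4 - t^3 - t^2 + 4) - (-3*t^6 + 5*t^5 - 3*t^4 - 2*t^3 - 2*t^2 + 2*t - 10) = 4*t^6 - 5*t^5 - 5*t^4 + t^3 + t^2 - 2*t + 14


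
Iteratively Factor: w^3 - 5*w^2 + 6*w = (w - 3)*(w^2 - 2*w) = w*(w - 3)*(w - 2)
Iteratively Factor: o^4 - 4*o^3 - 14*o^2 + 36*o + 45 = (o + 3)*(o^3 - 7*o^2 + 7*o + 15) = (o - 3)*(o + 3)*(o^2 - 4*o - 5) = (o - 5)*(o - 3)*(o + 3)*(o + 1)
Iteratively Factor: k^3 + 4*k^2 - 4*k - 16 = (k - 2)*(k^2 + 6*k + 8) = (k - 2)*(k + 2)*(k + 4)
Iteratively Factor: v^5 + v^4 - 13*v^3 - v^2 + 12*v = (v - 3)*(v^4 + 4*v^3 - v^2 - 4*v) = (v - 3)*(v + 1)*(v^3 + 3*v^2 - 4*v) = (v - 3)*(v - 1)*(v + 1)*(v^2 + 4*v) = v*(v - 3)*(v - 1)*(v + 1)*(v + 4)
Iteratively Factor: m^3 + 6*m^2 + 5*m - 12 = (m + 3)*(m^2 + 3*m - 4) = (m - 1)*(m + 3)*(m + 4)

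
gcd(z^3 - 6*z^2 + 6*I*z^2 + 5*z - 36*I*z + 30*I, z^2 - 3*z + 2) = z - 1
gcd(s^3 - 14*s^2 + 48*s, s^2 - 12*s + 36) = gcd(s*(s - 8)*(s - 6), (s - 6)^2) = s - 6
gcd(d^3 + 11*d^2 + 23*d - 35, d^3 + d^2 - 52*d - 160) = d + 5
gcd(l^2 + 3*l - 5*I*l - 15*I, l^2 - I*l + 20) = l - 5*I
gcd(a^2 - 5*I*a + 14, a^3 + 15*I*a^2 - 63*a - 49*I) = 1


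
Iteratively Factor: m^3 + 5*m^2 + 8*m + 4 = (m + 1)*(m^2 + 4*m + 4) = (m + 1)*(m + 2)*(m + 2)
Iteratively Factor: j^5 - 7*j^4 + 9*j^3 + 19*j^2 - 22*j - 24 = (j + 1)*(j^4 - 8*j^3 + 17*j^2 + 2*j - 24) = (j - 3)*(j + 1)*(j^3 - 5*j^2 + 2*j + 8) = (j - 3)*(j + 1)^2*(j^2 - 6*j + 8) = (j - 3)*(j - 2)*(j + 1)^2*(j - 4)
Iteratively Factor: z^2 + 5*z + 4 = (z + 1)*(z + 4)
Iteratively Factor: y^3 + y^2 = (y)*(y^2 + y) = y^2*(y + 1)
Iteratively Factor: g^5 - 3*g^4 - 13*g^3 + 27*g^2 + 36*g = (g + 3)*(g^4 - 6*g^3 + 5*g^2 + 12*g) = (g - 3)*(g + 3)*(g^3 - 3*g^2 - 4*g) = g*(g - 3)*(g + 3)*(g^2 - 3*g - 4) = g*(g - 3)*(g + 1)*(g + 3)*(g - 4)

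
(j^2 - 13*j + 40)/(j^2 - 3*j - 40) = (j - 5)/(j + 5)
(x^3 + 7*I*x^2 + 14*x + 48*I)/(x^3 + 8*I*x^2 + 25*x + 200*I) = (x^2 - I*x + 6)/(x^2 + 25)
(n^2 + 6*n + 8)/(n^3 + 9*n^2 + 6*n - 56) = (n + 2)/(n^2 + 5*n - 14)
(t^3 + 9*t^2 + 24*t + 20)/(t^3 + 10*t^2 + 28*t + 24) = (t + 5)/(t + 6)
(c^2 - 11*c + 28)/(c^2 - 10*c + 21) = (c - 4)/(c - 3)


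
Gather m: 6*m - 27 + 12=6*m - 15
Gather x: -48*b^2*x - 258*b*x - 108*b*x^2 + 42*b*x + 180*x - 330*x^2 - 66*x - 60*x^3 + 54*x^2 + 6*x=-60*x^3 + x^2*(-108*b - 276) + x*(-48*b^2 - 216*b + 120)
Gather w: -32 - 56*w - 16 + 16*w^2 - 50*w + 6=16*w^2 - 106*w - 42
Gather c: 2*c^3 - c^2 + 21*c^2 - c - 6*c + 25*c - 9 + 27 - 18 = 2*c^3 + 20*c^2 + 18*c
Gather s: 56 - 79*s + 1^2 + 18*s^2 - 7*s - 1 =18*s^2 - 86*s + 56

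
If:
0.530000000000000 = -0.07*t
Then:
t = -7.57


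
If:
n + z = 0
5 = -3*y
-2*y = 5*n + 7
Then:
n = -11/15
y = -5/3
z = 11/15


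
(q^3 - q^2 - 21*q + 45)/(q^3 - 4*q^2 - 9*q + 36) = (q^2 + 2*q - 15)/(q^2 - q - 12)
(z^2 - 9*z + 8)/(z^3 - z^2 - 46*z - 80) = (z - 1)/(z^2 + 7*z + 10)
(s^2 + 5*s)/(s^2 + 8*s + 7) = s*(s + 5)/(s^2 + 8*s + 7)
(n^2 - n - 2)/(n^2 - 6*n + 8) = (n + 1)/(n - 4)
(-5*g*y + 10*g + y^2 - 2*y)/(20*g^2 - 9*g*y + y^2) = (y - 2)/(-4*g + y)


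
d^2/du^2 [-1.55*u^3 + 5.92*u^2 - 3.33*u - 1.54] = 11.84 - 9.3*u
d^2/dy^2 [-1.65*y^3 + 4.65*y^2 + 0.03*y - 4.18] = 9.3 - 9.9*y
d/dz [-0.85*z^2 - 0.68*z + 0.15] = -1.7*z - 0.68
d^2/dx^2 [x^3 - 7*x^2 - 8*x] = 6*x - 14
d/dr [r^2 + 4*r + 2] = 2*r + 4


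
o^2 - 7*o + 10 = (o - 5)*(o - 2)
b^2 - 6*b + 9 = (b - 3)^2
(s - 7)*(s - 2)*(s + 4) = s^3 - 5*s^2 - 22*s + 56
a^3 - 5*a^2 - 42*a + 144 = (a - 8)*(a - 3)*(a + 6)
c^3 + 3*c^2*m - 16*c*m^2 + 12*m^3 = (c - 2*m)*(c - m)*(c + 6*m)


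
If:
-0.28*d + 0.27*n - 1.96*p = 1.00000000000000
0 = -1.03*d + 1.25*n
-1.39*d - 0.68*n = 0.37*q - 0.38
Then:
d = 0.194839821157554 - 0.189712457442881*q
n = 0.160548012633824 - 0.156323064932934*q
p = 0.00556747987352782*q - 0.515922033935195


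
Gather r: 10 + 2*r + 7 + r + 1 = 3*r + 18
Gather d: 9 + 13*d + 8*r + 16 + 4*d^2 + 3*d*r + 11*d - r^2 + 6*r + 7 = 4*d^2 + d*(3*r + 24) - r^2 + 14*r + 32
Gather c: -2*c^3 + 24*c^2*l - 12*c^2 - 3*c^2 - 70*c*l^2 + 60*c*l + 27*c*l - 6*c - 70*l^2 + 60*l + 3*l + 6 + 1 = -2*c^3 + c^2*(24*l - 15) + c*(-70*l^2 + 87*l - 6) - 70*l^2 + 63*l + 7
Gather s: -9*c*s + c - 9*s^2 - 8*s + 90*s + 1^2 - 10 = c - 9*s^2 + s*(82 - 9*c) - 9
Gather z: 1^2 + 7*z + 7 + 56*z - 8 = 63*z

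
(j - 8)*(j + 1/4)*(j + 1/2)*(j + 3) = j^4 - 17*j^3/4 - 221*j^2/8 - 149*j/8 - 3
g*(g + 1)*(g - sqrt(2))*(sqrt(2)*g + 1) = sqrt(2)*g^4 - g^3 + sqrt(2)*g^3 - sqrt(2)*g^2 - g^2 - sqrt(2)*g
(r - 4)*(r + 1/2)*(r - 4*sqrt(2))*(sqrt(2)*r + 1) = sqrt(2)*r^4 - 7*r^3 - 7*sqrt(2)*r^3/2 - 6*sqrt(2)*r^2 + 49*r^2/2 + 14*r + 14*sqrt(2)*r + 8*sqrt(2)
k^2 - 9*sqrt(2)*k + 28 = (k - 7*sqrt(2))*(k - 2*sqrt(2))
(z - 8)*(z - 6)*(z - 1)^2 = z^4 - 16*z^3 + 77*z^2 - 110*z + 48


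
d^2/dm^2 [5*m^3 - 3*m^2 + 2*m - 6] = 30*m - 6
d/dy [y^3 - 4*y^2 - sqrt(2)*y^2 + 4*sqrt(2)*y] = 3*y^2 - 8*y - 2*sqrt(2)*y + 4*sqrt(2)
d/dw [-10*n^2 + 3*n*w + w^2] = 3*n + 2*w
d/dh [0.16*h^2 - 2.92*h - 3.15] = 0.32*h - 2.92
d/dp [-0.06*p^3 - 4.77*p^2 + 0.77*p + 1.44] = -0.18*p^2 - 9.54*p + 0.77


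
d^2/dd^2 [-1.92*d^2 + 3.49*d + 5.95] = -3.84000000000000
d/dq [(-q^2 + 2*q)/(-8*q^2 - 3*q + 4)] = (19*q^2 - 8*q + 8)/(64*q^4 + 48*q^3 - 55*q^2 - 24*q + 16)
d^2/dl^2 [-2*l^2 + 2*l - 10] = -4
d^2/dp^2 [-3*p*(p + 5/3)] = -6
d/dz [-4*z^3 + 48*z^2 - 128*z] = -12*z^2 + 96*z - 128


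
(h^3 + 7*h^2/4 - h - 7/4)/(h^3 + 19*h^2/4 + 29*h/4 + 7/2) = (h - 1)/(h + 2)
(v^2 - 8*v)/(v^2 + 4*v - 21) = v*(v - 8)/(v^2 + 4*v - 21)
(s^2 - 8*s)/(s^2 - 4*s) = (s - 8)/(s - 4)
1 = 1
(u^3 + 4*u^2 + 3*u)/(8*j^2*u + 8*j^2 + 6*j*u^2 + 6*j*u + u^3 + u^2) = u*(u + 3)/(8*j^2 + 6*j*u + u^2)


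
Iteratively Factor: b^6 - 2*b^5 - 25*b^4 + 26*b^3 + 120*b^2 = (b - 3)*(b^5 + b^4 - 22*b^3 - 40*b^2) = b*(b - 3)*(b^4 + b^3 - 22*b^2 - 40*b) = b*(b - 3)*(b + 4)*(b^3 - 3*b^2 - 10*b) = b*(b - 3)*(b + 2)*(b + 4)*(b^2 - 5*b) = b*(b - 5)*(b - 3)*(b + 2)*(b + 4)*(b)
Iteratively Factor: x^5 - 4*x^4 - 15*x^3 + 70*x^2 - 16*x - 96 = (x + 4)*(x^4 - 8*x^3 + 17*x^2 + 2*x - 24) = (x - 2)*(x + 4)*(x^3 - 6*x^2 + 5*x + 12) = (x - 2)*(x + 1)*(x + 4)*(x^2 - 7*x + 12) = (x - 3)*(x - 2)*(x + 1)*(x + 4)*(x - 4)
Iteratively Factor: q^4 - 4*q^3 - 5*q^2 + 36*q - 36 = (q + 3)*(q^3 - 7*q^2 + 16*q - 12) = (q - 3)*(q + 3)*(q^2 - 4*q + 4) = (q - 3)*(q - 2)*(q + 3)*(q - 2)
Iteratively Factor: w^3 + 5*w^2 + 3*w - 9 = (w + 3)*(w^2 + 2*w - 3) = (w + 3)^2*(w - 1)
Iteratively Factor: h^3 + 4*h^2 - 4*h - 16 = (h + 2)*(h^2 + 2*h - 8) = (h - 2)*(h + 2)*(h + 4)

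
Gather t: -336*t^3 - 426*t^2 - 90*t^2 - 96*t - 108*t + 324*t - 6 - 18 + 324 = -336*t^3 - 516*t^2 + 120*t + 300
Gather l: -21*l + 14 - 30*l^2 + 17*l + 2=-30*l^2 - 4*l + 16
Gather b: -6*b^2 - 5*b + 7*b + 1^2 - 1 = -6*b^2 + 2*b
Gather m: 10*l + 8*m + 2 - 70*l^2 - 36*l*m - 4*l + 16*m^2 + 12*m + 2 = -70*l^2 + 6*l + 16*m^2 + m*(20 - 36*l) + 4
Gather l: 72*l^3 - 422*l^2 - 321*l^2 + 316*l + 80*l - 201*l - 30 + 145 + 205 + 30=72*l^3 - 743*l^2 + 195*l + 350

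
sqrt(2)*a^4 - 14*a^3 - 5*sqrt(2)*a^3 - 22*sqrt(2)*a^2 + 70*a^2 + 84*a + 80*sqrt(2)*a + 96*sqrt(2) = (a - 6)*(a - 8*sqrt(2))*(a + sqrt(2))*(sqrt(2)*a + sqrt(2))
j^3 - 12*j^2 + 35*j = j*(j - 7)*(j - 5)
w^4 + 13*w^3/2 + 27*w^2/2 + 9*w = w*(w + 3/2)*(w + 2)*(w + 3)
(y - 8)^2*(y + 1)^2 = y^4 - 14*y^3 + 33*y^2 + 112*y + 64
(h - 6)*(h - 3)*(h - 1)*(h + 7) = h^4 - 3*h^3 - 43*h^2 + 171*h - 126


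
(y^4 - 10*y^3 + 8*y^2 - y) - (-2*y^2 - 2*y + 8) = y^4 - 10*y^3 + 10*y^2 + y - 8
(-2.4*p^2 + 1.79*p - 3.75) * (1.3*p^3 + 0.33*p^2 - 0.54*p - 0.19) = -3.12*p^5 + 1.535*p^4 - 2.9883*p^3 - 1.7481*p^2 + 1.6849*p + 0.7125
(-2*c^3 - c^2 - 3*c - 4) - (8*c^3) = -10*c^3 - c^2 - 3*c - 4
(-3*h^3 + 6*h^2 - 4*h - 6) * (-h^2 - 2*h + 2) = 3*h^5 - 14*h^3 + 26*h^2 + 4*h - 12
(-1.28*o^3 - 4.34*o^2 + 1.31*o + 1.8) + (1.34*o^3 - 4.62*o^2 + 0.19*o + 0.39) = 0.0600000000000001*o^3 - 8.96*o^2 + 1.5*o + 2.19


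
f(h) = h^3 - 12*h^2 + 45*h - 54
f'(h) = 3*h^2 - 24*h + 45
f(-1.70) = -170.09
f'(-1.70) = 94.47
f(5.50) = -3.12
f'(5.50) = 3.75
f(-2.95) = -316.85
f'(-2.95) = 141.91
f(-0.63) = -87.36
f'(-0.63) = 61.31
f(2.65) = -0.41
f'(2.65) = 2.47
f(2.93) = -0.02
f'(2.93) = 0.43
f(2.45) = -1.07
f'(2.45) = 4.21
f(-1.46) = -148.39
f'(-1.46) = 86.43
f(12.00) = 486.00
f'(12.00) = 189.00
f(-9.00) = -2160.00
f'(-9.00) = 504.00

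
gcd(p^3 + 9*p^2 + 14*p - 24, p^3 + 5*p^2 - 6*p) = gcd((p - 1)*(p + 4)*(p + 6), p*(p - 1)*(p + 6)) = p^2 + 5*p - 6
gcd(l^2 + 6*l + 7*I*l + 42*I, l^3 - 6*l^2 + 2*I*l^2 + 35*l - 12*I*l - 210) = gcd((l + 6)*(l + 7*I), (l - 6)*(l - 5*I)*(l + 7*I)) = l + 7*I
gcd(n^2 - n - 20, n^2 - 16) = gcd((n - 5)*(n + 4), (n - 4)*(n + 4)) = n + 4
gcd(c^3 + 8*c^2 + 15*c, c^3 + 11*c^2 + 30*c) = c^2 + 5*c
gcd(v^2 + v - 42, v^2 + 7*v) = v + 7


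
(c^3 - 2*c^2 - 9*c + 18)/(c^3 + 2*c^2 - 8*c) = (c^2 - 9)/(c*(c + 4))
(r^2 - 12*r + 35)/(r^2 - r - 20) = (r - 7)/(r + 4)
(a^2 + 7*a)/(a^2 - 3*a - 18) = a*(a + 7)/(a^2 - 3*a - 18)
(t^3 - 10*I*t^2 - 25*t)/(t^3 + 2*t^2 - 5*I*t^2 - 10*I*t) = (t - 5*I)/(t + 2)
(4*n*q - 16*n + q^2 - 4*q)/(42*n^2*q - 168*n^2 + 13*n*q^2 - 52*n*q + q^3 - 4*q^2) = (4*n + q)/(42*n^2 + 13*n*q + q^2)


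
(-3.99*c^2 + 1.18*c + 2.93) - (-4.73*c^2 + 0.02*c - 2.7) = 0.74*c^2 + 1.16*c + 5.63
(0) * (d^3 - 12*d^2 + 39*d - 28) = 0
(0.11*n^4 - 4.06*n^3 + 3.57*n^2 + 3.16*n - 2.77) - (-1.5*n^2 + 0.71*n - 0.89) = 0.11*n^4 - 4.06*n^3 + 5.07*n^2 + 2.45*n - 1.88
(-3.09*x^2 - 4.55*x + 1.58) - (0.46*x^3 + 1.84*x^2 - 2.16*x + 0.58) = -0.46*x^3 - 4.93*x^2 - 2.39*x + 1.0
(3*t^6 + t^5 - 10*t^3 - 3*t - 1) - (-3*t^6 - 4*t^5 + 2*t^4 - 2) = 6*t^6 + 5*t^5 - 2*t^4 - 10*t^3 - 3*t + 1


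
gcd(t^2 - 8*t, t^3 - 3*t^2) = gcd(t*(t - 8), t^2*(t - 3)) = t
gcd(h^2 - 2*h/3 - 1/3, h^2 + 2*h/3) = 1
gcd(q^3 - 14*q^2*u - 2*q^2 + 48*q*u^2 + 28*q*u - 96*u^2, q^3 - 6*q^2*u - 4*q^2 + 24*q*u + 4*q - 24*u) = q^2 - 6*q*u - 2*q + 12*u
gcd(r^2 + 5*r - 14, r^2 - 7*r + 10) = r - 2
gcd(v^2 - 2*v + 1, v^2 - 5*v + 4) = v - 1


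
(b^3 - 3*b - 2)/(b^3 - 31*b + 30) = (b^3 - 3*b - 2)/(b^3 - 31*b + 30)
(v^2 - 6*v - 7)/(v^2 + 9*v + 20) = (v^2 - 6*v - 7)/(v^2 + 9*v + 20)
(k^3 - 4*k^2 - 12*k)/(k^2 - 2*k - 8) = k*(k - 6)/(k - 4)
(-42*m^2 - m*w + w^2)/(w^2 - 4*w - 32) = (42*m^2 + m*w - w^2)/(-w^2 + 4*w + 32)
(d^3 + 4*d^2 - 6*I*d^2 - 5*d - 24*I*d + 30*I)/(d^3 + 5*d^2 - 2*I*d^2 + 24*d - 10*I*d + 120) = (d - 1)/(d + 4*I)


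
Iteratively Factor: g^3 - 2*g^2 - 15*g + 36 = (g - 3)*(g^2 + g - 12) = (g - 3)*(g + 4)*(g - 3)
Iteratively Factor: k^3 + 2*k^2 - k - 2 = (k - 1)*(k^2 + 3*k + 2) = (k - 1)*(k + 1)*(k + 2)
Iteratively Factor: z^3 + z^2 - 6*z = (z + 3)*(z^2 - 2*z) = z*(z + 3)*(z - 2)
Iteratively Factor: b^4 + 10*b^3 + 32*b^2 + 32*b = (b + 2)*(b^3 + 8*b^2 + 16*b) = (b + 2)*(b + 4)*(b^2 + 4*b) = b*(b + 2)*(b + 4)*(b + 4)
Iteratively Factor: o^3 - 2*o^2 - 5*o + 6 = (o - 1)*(o^2 - o - 6) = (o - 1)*(o + 2)*(o - 3)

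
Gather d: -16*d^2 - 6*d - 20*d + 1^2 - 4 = -16*d^2 - 26*d - 3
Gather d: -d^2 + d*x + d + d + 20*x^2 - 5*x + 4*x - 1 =-d^2 + d*(x + 2) + 20*x^2 - x - 1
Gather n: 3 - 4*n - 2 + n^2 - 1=n^2 - 4*n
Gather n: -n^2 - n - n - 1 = -n^2 - 2*n - 1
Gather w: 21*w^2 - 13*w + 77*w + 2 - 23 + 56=21*w^2 + 64*w + 35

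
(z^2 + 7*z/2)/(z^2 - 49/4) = 2*z/(2*z - 7)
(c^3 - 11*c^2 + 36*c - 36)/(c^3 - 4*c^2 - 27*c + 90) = (c - 2)/(c + 5)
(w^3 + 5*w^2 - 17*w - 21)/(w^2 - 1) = (w^2 + 4*w - 21)/(w - 1)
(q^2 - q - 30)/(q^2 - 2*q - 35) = (q - 6)/(q - 7)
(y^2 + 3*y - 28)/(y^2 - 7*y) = (y^2 + 3*y - 28)/(y*(y - 7))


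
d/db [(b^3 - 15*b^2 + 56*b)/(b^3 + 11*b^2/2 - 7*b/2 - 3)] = 2*(41*b^4 - 238*b^3 - 529*b^2 + 180*b - 336)/(4*b^6 + 44*b^5 + 93*b^4 - 178*b^3 - 83*b^2 + 84*b + 36)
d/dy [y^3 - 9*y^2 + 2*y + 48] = 3*y^2 - 18*y + 2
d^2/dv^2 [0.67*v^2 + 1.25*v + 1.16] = 1.34000000000000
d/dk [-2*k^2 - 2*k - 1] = -4*k - 2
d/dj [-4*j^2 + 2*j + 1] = 2 - 8*j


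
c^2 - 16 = (c - 4)*(c + 4)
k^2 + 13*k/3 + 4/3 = (k + 1/3)*(k + 4)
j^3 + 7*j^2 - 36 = (j - 2)*(j + 3)*(j + 6)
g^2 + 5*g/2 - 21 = (g - 7/2)*(g + 6)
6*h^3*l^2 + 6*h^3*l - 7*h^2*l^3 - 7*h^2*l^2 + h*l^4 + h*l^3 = l*(-6*h + l)*(-h + l)*(h*l + h)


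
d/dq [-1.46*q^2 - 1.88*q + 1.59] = -2.92*q - 1.88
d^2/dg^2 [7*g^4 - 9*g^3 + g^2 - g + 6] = 84*g^2 - 54*g + 2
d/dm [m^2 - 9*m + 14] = 2*m - 9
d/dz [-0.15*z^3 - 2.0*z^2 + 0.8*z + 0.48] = -0.45*z^2 - 4.0*z + 0.8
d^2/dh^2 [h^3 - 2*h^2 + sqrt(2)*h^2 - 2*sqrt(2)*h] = 6*h - 4 + 2*sqrt(2)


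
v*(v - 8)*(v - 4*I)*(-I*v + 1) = -I*v^4 - 3*v^3 + 8*I*v^3 + 24*v^2 - 4*I*v^2 + 32*I*v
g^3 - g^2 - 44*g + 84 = (g - 6)*(g - 2)*(g + 7)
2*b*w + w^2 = w*(2*b + w)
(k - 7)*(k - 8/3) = k^2 - 29*k/3 + 56/3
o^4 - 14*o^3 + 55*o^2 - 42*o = o*(o - 7)*(o - 6)*(o - 1)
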